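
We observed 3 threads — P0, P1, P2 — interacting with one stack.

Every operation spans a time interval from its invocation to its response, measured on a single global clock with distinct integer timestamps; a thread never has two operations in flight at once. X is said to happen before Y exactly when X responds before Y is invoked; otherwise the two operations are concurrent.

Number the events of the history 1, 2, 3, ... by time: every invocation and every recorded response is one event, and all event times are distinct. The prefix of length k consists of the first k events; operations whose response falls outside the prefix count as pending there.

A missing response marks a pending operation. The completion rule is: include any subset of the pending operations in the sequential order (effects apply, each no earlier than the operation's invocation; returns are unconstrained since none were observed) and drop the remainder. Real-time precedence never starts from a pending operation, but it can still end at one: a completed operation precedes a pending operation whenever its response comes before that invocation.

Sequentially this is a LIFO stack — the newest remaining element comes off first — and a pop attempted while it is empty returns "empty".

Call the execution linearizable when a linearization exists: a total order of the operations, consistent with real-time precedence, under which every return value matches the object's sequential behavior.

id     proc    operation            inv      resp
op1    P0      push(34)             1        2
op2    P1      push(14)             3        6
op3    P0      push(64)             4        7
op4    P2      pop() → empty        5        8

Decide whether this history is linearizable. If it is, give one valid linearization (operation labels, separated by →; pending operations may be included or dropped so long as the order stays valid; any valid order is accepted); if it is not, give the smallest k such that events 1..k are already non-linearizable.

already the first 8 events (up to op4's response at time 8) admit no linearization; the first 7 still do
real-time-consistent orders of the 4 completed operations: 6 — all fail the stack replay
sample order op1, op2, op3, op4 stalls at step 4 — op4 pop() → empty has no legal effect
sample order op1, op2, op4, op3 stalls at step 3 — op4 pop() → empty has no legal effect

not linearizable — minimal violating prefix: 8 events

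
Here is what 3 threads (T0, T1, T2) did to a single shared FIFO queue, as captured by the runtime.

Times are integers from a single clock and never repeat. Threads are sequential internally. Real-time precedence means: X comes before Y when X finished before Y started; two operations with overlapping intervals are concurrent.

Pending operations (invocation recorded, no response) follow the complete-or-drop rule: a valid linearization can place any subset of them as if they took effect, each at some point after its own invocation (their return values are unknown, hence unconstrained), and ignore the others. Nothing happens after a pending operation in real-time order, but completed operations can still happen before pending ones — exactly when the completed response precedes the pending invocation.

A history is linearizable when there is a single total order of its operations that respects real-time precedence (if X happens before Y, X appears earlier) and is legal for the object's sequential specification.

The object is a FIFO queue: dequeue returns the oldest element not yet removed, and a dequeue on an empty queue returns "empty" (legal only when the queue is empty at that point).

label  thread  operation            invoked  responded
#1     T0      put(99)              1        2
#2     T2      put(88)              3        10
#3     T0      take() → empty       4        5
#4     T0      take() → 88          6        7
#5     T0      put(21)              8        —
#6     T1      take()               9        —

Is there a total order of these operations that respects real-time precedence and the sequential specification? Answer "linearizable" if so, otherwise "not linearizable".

not linearizable

prefix check: 1..4 passes, 1..5 fails once #3's time-5 response joins
exactly one order of the 2 completed ops respects real time; the FIFO queue replay fails
no completion choice of the 1 pending operation (#2) rescues it — every subset was tried
take #1, #3 (pending dropped): step 2 already fails, because #3 take() → empty cannot occur there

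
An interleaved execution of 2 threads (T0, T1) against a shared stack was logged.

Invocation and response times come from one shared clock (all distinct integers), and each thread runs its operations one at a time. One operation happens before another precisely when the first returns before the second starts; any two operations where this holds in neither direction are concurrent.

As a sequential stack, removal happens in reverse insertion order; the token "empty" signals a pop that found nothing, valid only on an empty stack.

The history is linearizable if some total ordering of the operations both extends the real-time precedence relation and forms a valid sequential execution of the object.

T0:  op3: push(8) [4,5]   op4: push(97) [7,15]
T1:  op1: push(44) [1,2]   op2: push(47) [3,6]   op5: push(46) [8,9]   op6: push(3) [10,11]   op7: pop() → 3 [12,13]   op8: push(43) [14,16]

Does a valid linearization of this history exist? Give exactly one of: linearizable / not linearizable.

one valid linearization: op1, op2, op3, op4, op5, op6, op7, op8
after step 1 (op1 push(44)): stack <44>
after step 2 (op2 push(47)): stack <44,47>
after step 3 (op3 push(8)): stack <44,47,8>
after step 4 (op4 push(97)): stack <44,47,8,97>
after step 5 (op5 push(46)): stack <44,47,8,97,46>
after step 6 (op6 push(3)): stack <44,47,8,97,46,3>
after step 7 (op7 pop() → 3): stack <44,47,8,97,46>
after step 8 (op8 push(43)): stack <44,47,8,97,46,43>

linearizable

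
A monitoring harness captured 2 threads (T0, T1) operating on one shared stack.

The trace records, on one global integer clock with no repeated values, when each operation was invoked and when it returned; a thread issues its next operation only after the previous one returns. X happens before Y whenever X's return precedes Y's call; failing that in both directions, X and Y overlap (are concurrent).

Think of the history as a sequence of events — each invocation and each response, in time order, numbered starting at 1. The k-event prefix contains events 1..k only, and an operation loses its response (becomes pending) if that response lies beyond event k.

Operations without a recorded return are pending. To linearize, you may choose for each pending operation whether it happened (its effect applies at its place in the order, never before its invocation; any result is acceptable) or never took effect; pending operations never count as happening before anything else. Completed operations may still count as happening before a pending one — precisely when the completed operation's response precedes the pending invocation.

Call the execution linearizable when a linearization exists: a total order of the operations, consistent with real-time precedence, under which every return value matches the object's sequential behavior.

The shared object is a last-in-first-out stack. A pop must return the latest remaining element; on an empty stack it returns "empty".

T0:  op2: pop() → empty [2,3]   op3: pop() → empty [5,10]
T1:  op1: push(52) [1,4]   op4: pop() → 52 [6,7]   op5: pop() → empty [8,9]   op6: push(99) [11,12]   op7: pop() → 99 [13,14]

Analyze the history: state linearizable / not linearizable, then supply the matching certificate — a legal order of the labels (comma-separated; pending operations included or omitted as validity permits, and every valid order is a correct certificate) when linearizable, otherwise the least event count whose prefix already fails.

step 1: op2 pop() → empty — stack <>
step 2: op1 push(52) — stack <52>
step 3: op4 pop() → 52 — stack <>
step 4: op3 pop() → empty — stack <>
step 5: op5 pop() → empty — stack <>
step 6: op6 push(99) — stack <99>
step 7: op7 pop() → 99 — stack <>

linearizable — witness: op2, op1, op4, op3, op5, op6, op7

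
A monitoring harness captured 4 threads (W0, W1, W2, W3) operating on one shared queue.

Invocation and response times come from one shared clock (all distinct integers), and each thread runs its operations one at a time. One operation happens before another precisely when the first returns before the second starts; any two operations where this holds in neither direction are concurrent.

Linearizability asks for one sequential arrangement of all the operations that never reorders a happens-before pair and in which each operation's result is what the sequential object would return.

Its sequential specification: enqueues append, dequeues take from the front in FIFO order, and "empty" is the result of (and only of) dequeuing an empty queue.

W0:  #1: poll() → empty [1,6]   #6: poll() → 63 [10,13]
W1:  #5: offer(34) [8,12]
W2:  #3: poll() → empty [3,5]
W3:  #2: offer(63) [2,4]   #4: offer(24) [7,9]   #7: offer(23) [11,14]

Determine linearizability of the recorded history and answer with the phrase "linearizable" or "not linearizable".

one valid linearization: #1, #3, #2, #4, #5, #6, #7
1. #1 poll() → empty, leaving queue <>
2. #3 poll() → empty, leaving queue <>
3. #2 offer(63), leaving queue <63>
4. #4 offer(24), leaving queue <63,24>
5. #5 offer(34), leaving queue <63,24,34>
6. #6 poll() → 63, leaving queue <24,34>
7. #7 offer(23), leaving queue <24,34,23>

linearizable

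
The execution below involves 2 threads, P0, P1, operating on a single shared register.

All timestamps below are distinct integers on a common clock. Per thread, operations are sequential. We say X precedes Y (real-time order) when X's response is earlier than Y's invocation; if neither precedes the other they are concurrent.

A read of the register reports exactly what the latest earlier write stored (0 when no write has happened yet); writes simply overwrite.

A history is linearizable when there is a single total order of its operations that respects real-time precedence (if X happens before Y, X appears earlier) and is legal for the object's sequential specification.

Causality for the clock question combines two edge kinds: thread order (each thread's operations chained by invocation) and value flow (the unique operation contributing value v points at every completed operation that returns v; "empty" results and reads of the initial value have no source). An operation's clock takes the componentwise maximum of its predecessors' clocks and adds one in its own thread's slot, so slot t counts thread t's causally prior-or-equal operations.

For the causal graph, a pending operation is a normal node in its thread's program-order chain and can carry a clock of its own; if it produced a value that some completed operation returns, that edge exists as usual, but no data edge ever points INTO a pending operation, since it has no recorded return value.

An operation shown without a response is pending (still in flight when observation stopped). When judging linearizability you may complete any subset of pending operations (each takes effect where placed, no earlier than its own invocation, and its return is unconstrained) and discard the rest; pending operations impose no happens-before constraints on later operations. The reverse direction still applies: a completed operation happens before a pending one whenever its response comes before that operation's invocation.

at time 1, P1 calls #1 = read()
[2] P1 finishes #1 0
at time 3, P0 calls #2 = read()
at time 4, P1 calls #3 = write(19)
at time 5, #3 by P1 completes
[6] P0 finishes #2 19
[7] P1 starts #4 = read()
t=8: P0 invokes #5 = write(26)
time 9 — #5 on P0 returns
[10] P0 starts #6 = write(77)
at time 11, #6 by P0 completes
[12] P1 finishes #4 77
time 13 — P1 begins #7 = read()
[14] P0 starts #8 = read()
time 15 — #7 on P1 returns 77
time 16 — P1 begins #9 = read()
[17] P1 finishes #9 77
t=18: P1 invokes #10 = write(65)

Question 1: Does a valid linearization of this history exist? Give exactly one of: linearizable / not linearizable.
witness order: #1, #3, #2, #5, #6, #4, #7, #8, #9
step 1: #1 read() → 0 — value 0
step 2: #3 write(19) — value 19
step 3: #2 read() → 19 — value 19
step 4: #5 write(26) — value 26
step 5: #6 write(77) — value 77
step 6: #4 read() → 77 — value 77
step 7: #7 read() → 77 — value 77
step 8: #8 read() (pending, included) — value 77
step 9: #9 read() → 77 — value 77

linearizable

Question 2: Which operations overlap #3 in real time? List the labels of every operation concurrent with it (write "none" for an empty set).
Answer: #2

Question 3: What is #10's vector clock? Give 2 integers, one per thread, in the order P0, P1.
Answer: (3, 6)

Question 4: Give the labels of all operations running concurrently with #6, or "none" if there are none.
Answer: #4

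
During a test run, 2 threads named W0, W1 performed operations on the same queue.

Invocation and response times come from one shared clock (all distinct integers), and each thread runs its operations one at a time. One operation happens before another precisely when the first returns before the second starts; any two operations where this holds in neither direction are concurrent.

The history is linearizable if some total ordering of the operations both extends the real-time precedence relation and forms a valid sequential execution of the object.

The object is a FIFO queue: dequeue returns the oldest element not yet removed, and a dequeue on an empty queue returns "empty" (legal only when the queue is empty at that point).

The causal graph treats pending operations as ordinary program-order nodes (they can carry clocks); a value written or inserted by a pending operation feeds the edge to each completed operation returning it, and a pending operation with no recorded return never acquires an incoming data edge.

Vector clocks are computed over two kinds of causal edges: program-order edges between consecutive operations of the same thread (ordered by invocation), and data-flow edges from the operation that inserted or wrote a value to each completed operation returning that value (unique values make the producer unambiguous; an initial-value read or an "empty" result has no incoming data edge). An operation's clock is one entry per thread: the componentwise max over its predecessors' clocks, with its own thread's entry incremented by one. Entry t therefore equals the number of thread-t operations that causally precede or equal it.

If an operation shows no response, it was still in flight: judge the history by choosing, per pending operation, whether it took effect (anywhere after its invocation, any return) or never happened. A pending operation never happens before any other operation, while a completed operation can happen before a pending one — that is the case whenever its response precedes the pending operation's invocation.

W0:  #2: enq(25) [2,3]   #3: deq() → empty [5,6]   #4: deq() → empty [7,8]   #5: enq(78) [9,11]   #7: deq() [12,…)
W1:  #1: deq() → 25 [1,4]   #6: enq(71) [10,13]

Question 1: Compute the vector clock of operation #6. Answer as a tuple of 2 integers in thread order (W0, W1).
Answer: (1, 2)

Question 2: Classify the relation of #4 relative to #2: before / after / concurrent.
Answer: after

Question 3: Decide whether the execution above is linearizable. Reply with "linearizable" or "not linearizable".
a witness: #2, #1, #3, #4, #5, #6
step 1: #2 enq(25) — queue <25>
step 2: #1 deq() → 25 — queue <>
step 3: #3 deq() → empty — queue <>
step 4: #4 deq() → empty — queue <>
step 5: #5 enq(78) — queue <78>
step 6: #6 enq(71) — queue <78,71>

linearizable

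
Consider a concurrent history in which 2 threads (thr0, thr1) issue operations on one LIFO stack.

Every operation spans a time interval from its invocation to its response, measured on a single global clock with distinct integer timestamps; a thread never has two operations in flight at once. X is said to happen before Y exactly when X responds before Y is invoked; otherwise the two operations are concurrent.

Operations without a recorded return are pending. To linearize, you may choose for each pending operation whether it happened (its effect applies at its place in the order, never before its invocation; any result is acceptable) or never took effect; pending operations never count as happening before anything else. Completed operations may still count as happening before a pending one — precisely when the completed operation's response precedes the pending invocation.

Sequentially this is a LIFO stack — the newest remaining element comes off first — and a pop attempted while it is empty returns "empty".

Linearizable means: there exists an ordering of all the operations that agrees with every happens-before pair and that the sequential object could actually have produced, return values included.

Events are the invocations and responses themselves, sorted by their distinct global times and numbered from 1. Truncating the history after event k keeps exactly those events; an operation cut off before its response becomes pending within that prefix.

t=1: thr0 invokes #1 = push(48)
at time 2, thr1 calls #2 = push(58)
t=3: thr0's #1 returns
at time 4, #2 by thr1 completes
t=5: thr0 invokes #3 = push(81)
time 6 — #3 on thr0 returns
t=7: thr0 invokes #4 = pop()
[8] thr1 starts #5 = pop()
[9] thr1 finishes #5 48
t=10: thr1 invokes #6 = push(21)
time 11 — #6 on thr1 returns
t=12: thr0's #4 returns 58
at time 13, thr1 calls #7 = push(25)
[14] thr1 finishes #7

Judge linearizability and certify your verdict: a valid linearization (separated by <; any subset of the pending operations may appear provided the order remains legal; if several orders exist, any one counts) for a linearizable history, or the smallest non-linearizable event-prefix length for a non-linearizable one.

not linearizable — minimal violating prefix: 12 events

already the first 12 events (up to #4's response at time 12) admit no linearization; the first 11 still do
no legal order exists: 6 real-time-consistent candidates over 6 completed LIFO stack operations, all rejected
for example #1, #2, #3, #4, #5, #6 fails at step 4: #4 pop() → 58 is not legal there
for example #1, #2, #3, #5, #4, #6 fails at step 4: #5 pop() → 48 is not legal there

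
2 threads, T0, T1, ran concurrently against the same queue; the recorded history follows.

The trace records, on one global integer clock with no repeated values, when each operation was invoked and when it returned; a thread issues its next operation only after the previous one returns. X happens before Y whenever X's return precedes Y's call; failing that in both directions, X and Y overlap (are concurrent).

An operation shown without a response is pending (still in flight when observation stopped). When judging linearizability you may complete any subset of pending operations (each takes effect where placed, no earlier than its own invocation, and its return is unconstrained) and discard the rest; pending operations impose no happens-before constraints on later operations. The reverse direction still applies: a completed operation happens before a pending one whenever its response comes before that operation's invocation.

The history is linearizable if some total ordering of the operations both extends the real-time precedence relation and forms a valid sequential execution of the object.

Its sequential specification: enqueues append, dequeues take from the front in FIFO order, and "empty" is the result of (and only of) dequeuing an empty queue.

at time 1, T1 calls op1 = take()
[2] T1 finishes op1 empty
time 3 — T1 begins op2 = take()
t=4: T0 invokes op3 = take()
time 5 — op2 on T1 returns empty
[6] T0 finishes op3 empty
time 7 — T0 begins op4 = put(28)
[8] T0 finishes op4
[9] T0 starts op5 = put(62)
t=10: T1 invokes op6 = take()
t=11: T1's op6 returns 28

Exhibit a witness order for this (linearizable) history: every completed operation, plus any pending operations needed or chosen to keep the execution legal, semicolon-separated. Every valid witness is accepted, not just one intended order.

op1; op2; op3; op4; op5; op6

after step 1 (op1 take() → empty): queue <>
after step 2 (op2 take() → empty): queue <>
after step 3 (op3 take() → empty): queue <>
after step 4 (op4 put(28)): queue <28>
after step 5 (op5 put(62) (pending, included)): queue <28,62>
after step 6 (op6 take() → 28): queue <62>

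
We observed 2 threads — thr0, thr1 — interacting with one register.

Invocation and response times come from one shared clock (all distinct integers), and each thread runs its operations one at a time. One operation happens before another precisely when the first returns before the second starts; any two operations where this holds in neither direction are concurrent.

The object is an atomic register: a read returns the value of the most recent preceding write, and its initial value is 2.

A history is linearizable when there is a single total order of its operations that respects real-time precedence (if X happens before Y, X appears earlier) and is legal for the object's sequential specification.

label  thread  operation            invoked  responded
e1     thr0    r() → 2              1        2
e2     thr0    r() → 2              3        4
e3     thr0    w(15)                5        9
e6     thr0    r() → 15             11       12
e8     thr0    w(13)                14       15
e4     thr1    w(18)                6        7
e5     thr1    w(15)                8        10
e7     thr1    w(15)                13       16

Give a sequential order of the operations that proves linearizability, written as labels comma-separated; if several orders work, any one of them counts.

e1, e2, e3, e4, e5, e6, e7, e8

after step 1 (e1 r() → 2): value 2
after step 2 (e2 r() → 2): value 2
after step 3 (e3 w(15)): value 15
after step 4 (e4 w(18)): value 18
after step 5 (e5 w(15)): value 15
after step 6 (e6 r() → 15): value 15
after step 7 (e7 w(15)): value 15
after step 8 (e8 w(13)): value 13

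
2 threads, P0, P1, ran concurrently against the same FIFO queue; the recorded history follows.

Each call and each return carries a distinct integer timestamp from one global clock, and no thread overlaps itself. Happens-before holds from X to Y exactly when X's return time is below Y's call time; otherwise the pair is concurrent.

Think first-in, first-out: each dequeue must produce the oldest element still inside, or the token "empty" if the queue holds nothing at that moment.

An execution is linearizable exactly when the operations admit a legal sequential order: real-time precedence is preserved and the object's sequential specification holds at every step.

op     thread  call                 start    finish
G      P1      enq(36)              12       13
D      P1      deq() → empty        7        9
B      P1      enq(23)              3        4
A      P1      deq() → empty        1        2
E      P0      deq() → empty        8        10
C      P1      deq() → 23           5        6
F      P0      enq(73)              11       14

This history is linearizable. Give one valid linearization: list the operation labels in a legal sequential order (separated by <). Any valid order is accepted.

A < B < C < D < E < F < G

after step 1 (A deq() → empty): queue <>
after step 2 (B enq(23)): queue <23>
after step 3 (C deq() → 23): queue <>
after step 4 (D deq() → empty): queue <>
after step 5 (E deq() → empty): queue <>
after step 6 (F enq(73)): queue <73>
after step 7 (G enq(36)): queue <73,36>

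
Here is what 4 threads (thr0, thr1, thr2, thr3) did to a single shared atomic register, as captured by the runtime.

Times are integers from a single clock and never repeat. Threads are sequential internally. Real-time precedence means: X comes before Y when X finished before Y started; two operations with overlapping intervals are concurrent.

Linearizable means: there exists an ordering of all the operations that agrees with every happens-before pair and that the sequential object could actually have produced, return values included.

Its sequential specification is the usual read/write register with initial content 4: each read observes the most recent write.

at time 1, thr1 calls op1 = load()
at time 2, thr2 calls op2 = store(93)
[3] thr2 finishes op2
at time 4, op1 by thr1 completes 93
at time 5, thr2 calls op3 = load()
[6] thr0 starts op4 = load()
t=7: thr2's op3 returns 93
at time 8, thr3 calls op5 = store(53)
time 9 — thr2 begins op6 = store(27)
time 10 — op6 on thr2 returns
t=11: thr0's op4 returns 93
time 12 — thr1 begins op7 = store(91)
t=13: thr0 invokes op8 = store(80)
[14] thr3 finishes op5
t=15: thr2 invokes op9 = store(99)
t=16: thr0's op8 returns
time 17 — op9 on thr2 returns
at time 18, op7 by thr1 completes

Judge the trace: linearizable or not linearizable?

one valid linearization: op2, op1, op3, op4, op5, op6, op7, op8, op9
1. op2 store(93), leaving value 93
2. op1 load() → 93, leaving value 93
3. op3 load() → 93, leaving value 93
4. op4 load() → 93, leaving value 93
5. op5 store(53), leaving value 53
6. op6 store(27), leaving value 27
7. op7 store(91), leaving value 91
8. op8 store(80), leaving value 80
9. op9 store(99), leaving value 99

linearizable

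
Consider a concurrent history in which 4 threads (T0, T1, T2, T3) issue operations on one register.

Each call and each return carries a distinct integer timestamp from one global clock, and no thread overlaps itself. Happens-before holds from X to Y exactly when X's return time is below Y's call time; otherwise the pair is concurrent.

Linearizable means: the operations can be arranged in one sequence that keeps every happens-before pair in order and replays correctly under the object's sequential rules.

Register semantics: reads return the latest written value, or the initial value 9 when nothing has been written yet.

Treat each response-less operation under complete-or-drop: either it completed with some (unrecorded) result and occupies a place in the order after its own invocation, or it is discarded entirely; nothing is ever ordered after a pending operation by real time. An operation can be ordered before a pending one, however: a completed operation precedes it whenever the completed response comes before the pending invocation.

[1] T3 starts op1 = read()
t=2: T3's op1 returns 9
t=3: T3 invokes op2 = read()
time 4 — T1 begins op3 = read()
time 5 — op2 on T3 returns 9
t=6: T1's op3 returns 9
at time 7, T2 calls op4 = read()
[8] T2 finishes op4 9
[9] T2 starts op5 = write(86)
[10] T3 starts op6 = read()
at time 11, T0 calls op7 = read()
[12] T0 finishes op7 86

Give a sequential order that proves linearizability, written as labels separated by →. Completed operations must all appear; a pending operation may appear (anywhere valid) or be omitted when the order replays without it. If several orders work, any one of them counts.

op1 → op2 → op3 → op4 → op5 → op6 → op7

after step 1 (op1 read() → 9): value 9
after step 2 (op2 read() → 9): value 9
after step 3 (op3 read() → 9): value 9
after step 4 (op4 read() → 9): value 9
after step 5 (op5 write(86) (pending, included)): value 86
after step 6 (op6 read() (pending, included)): value 86
after step 7 (op7 read() → 86): value 86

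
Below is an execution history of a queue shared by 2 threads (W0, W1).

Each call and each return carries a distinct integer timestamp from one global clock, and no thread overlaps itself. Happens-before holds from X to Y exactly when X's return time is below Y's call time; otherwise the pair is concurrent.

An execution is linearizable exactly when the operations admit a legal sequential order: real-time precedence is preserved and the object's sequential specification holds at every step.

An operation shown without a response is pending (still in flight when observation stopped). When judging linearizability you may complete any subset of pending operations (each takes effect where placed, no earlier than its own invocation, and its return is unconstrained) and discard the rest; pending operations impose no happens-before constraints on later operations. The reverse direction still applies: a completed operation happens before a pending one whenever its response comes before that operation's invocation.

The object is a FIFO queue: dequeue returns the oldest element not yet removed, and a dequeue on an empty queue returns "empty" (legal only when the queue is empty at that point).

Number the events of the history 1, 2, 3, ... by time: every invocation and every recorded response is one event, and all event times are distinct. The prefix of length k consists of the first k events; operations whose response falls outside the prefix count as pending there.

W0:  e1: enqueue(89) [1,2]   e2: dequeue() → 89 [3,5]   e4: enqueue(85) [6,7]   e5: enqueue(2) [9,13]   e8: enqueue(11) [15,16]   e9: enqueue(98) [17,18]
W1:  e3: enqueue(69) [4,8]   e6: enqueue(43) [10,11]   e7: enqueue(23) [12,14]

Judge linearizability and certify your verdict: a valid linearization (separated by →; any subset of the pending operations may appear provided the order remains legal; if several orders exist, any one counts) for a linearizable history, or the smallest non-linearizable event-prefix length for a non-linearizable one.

1. e1 enqueue(89), leaving queue <89>
2. e2 dequeue() → 89, leaving queue <>
3. e3 enqueue(69), leaving queue <69>
4. e4 enqueue(85), leaving queue <69,85>
5. e5 enqueue(2), leaving queue <69,85,2>
6. e6 enqueue(43), leaving queue <69,85,2,43>
7. e7 enqueue(23), leaving queue <69,85,2,43,23>
8. e8 enqueue(11), leaving queue <69,85,2,43,23,11>
9. e9 enqueue(98), leaving queue <69,85,2,43,23,11,98>

linearizable — witness: e1 → e2 → e3 → e4 → e5 → e6 → e7 → e8 → e9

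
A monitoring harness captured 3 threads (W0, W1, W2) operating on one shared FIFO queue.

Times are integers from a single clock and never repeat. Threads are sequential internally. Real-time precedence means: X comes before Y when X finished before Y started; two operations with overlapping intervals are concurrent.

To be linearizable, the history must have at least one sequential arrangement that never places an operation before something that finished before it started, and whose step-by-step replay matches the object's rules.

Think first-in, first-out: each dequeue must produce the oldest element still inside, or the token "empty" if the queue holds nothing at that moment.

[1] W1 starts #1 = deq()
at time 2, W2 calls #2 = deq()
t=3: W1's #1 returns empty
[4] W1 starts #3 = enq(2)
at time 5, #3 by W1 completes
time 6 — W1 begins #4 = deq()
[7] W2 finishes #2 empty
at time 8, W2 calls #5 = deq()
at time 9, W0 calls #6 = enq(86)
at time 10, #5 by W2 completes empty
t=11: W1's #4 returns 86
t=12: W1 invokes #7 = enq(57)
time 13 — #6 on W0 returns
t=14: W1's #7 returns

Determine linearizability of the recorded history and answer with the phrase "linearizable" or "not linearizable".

already the first 11 events (up to #4's response at time 11) admit no linearization; the first 10 still do
all 7 real-time-respecting orders fail — 5 completed FIFO queue operations, no legal replay
no completion choice of the 1 pending operation (#6) rescues it — every subset was tried
sample order #1, #2, #3, #4, #5 (pending dropped) stalls at step 4 — #4 deq() → 86 has no legal effect
sample order #1, #2, #3, #5, #4 (pending dropped) stalls at step 4 — #5 deq() → empty has no legal effect

not linearizable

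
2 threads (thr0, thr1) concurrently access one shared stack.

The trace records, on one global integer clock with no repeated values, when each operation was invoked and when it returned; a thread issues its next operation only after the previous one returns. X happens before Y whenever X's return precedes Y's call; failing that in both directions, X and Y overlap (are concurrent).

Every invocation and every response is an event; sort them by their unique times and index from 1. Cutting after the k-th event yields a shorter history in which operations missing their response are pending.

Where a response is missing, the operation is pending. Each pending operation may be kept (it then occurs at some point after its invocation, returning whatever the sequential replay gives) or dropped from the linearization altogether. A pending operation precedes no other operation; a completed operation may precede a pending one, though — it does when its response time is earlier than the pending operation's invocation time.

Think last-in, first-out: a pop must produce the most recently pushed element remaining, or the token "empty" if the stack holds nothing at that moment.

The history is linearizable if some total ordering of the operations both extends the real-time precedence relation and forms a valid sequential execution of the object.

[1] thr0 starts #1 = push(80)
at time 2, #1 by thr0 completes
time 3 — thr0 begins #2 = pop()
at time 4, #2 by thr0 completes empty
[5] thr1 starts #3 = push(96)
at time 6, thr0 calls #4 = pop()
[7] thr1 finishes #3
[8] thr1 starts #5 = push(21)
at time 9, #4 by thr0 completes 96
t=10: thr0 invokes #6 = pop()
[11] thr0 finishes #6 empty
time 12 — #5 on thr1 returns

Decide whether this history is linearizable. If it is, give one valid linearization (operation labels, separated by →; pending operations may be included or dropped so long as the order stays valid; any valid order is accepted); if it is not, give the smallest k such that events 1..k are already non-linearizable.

not linearizable — minimal violating prefix: 4 events

already the first 4 events (up to #2's response at time 4) admit no linearization; the first 3 still do
the completed operations (2 total) allow one real-time order; the stack replay rejects it
one such order, #1, #2, breaks at step 2 where #2 pop() → empty is illegal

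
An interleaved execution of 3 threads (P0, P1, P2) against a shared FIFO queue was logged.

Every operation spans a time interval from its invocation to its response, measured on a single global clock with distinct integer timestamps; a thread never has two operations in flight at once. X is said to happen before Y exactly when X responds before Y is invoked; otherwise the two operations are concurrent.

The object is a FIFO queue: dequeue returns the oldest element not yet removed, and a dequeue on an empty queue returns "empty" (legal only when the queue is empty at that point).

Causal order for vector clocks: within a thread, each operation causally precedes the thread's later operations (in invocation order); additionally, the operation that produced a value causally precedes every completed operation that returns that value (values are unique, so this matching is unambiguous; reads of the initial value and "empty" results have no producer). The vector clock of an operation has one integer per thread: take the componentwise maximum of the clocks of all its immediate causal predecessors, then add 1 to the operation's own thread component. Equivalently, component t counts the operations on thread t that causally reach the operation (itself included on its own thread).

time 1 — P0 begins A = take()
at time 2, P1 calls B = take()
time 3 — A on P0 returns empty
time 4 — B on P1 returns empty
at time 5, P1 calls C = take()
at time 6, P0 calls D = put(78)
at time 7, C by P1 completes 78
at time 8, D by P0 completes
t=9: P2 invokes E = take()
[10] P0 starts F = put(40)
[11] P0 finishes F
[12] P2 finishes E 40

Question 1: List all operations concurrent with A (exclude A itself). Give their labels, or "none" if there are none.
Answer: B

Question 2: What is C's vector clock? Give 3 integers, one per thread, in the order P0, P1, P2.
Answer: (2, 2, 0)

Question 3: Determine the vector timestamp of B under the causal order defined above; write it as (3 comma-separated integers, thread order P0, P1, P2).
Answer: (0, 1, 0)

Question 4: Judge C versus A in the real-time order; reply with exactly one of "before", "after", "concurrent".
Answer: after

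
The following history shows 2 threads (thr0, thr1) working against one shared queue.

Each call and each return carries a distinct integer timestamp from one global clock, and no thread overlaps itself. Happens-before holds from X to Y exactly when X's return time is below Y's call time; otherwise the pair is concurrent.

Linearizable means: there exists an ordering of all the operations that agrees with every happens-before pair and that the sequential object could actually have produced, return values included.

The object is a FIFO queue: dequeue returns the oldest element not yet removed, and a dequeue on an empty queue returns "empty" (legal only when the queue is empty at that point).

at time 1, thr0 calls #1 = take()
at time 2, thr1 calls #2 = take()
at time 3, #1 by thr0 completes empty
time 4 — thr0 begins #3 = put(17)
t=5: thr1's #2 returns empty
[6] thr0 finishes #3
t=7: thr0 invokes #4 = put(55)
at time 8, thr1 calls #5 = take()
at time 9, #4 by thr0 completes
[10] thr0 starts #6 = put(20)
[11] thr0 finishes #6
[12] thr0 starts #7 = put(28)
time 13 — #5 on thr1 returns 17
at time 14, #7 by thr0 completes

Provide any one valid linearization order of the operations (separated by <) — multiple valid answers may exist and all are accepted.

step 1: #1 take() → empty — queue <>
step 2: #2 take() → empty — queue <>
step 3: #3 put(17) — queue <17>
step 4: #4 put(55) — queue <17,55>
step 5: #5 take() → 17 — queue <55>
step 6: #6 put(20) — queue <55,20>
step 7: #7 put(28) — queue <55,20,28>

#1 < #2 < #3 < #4 < #5 < #6 < #7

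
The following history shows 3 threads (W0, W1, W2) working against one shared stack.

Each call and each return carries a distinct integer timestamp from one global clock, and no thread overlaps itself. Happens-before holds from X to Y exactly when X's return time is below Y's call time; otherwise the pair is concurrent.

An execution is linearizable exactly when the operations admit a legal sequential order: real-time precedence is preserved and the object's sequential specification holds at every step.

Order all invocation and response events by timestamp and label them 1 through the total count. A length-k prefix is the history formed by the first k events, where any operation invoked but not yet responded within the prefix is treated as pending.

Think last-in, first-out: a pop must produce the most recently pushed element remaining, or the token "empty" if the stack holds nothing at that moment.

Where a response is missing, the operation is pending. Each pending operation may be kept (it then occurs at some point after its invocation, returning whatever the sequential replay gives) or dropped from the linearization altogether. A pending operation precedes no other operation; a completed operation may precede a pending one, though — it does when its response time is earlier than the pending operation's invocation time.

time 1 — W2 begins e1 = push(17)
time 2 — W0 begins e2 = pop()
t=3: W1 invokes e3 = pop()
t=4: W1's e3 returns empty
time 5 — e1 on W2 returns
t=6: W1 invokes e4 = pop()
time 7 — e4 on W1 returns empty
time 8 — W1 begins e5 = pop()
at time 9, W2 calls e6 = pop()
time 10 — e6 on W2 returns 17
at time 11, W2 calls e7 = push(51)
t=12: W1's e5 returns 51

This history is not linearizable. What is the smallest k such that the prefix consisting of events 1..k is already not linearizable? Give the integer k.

10

one valid order for events 1..9 is e1, e2, e3, e4:
1. e1 push(17), leaving stack <17>
2. e2 pop() (pending, included), leaving stack <>
3. e3 pop() → empty, leaving stack <>
4. e4 pop() → empty, leaving stack <>
once event 10 joins (e6's response, time 10), exhaustive search finds no witness
including or dropping the 2 pending operations (e2, e5) in any combination fails
one such order, e1, e3, e4, e6 (pending dropped), breaks at step 2 where e3 pop() → empty is illegal
one such order, e3, e1, e4, e6 (pending dropped), breaks at step 3 where e4 pop() → empty is illegal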